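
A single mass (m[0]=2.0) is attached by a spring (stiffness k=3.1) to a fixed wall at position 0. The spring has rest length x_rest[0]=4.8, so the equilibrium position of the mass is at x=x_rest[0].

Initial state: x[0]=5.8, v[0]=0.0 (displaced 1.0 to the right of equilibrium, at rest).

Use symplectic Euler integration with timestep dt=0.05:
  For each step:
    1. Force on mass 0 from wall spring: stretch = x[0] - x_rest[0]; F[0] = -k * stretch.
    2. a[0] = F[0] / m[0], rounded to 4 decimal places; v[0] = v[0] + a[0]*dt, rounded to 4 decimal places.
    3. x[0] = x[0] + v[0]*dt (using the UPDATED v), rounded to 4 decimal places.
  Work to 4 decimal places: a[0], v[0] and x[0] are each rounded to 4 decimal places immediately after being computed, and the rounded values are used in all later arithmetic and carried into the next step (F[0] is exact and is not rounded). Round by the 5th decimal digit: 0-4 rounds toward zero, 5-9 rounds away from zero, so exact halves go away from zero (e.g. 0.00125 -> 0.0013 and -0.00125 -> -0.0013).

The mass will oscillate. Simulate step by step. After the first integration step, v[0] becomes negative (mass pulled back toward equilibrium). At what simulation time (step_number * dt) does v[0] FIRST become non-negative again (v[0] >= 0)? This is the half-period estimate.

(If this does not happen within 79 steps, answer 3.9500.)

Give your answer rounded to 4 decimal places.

Step 0: x=[5.8000] v=[0.0000]
Step 1: x=[5.7961] v=[-0.0775]
Step 2: x=[5.7884] v=[-0.1547]
Step 3: x=[5.7768] v=[-0.2313]
Step 4: x=[5.7615] v=[-0.3070]
Step 5: x=[5.7424] v=[-0.3815]
Step 6: x=[5.7197] v=[-0.4545]
Step 7: x=[5.6934] v=[-0.5258]
Step 8: x=[5.6637] v=[-0.5950]
Step 9: x=[5.6306] v=[-0.6619]
Step 10: x=[5.5943] v=[-0.7263]
Step 11: x=[5.5549] v=[-0.7879]
Step 12: x=[5.5126] v=[-0.8464]
Step 13: x=[5.4675] v=[-0.9016]
Step 14: x=[5.4198] v=[-0.9533]
Step 15: x=[5.3697] v=[-1.0013]
Step 16: x=[5.3174] v=[-1.0455]
Step 17: x=[5.2631] v=[-1.0856]
Step 18: x=[5.2070] v=[-1.1215]
Step 19: x=[5.1494] v=[-1.1530]
Step 20: x=[5.0904] v=[-1.1801]
Step 21: x=[5.0303] v=[-1.2026]
Step 22: x=[4.9693] v=[-1.2205]
Step 23: x=[4.9076] v=[-1.2336]
Step 24: x=[4.8455] v=[-1.2419]
Step 25: x=[4.7832] v=[-1.2454]
Step 26: x=[4.7210] v=[-1.2441]
Step 27: x=[4.6591] v=[-1.2380]
Step 28: x=[4.5977] v=[-1.2271]
Step 29: x=[4.5371] v=[-1.2114]
Step 30: x=[4.4776] v=[-1.1910]
Step 31: x=[4.4193] v=[-1.1660]
Step 32: x=[4.3625] v=[-1.1365]
Step 33: x=[4.3074] v=[-1.1026]
Step 34: x=[4.2542] v=[-1.0644]
Step 35: x=[4.2031] v=[-1.0221]
Step 36: x=[4.1543] v=[-0.9758]
Step 37: x=[4.1080] v=[-0.9258]
Step 38: x=[4.0644] v=[-0.8722]
Step 39: x=[4.0236] v=[-0.8152]
Step 40: x=[3.9859] v=[-0.7550]
Step 41: x=[3.9513] v=[-0.6919]
Step 42: x=[3.9200] v=[-0.6261]
Step 43: x=[3.8921] v=[-0.5579]
Step 44: x=[3.8677] v=[-0.4875]
Step 45: x=[3.8469] v=[-0.4152]
Step 46: x=[3.8298] v=[-0.3413]
Step 47: x=[3.8165] v=[-0.2661]
Step 48: x=[3.8070] v=[-0.1899]
Step 49: x=[3.8014] v=[-0.1129]
Step 50: x=[3.7996] v=[-0.0355]
Step 51: x=[3.8017] v=[0.0420]
First v>=0 after going negative at step 51, time=2.5500

Answer: 2.5500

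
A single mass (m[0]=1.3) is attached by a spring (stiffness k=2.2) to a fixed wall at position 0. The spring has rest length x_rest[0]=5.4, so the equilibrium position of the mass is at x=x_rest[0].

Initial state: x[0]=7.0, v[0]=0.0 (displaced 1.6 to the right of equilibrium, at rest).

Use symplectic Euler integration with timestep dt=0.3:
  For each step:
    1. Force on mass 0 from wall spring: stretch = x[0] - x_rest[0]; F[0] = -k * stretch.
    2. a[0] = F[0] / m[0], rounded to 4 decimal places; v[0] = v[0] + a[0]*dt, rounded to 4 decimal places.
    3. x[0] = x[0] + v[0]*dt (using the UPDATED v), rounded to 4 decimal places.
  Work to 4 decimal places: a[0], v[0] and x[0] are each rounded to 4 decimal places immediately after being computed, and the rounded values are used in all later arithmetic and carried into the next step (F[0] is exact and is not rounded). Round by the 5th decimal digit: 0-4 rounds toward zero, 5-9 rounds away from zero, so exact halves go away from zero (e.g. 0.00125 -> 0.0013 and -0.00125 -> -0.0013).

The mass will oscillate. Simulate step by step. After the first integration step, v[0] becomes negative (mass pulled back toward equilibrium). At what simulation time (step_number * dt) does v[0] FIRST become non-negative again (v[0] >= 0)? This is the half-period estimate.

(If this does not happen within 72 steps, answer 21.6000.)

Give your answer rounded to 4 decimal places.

Step 0: x=[7.0000] v=[0.0000]
Step 1: x=[6.7563] v=[-0.8123]
Step 2: x=[6.3060] v=[-1.5009]
Step 3: x=[5.7177] v=[-1.9609]
Step 4: x=[5.0810] v=[-2.1222]
Step 5: x=[4.4929] v=[-1.9603]
Step 6: x=[4.0430] v=[-1.4998]
Step 7: x=[3.7997] v=[-0.8109]
Step 8: x=[3.8002] v=[0.0016]
First v>=0 after going negative at step 8, time=2.4000

Answer: 2.4000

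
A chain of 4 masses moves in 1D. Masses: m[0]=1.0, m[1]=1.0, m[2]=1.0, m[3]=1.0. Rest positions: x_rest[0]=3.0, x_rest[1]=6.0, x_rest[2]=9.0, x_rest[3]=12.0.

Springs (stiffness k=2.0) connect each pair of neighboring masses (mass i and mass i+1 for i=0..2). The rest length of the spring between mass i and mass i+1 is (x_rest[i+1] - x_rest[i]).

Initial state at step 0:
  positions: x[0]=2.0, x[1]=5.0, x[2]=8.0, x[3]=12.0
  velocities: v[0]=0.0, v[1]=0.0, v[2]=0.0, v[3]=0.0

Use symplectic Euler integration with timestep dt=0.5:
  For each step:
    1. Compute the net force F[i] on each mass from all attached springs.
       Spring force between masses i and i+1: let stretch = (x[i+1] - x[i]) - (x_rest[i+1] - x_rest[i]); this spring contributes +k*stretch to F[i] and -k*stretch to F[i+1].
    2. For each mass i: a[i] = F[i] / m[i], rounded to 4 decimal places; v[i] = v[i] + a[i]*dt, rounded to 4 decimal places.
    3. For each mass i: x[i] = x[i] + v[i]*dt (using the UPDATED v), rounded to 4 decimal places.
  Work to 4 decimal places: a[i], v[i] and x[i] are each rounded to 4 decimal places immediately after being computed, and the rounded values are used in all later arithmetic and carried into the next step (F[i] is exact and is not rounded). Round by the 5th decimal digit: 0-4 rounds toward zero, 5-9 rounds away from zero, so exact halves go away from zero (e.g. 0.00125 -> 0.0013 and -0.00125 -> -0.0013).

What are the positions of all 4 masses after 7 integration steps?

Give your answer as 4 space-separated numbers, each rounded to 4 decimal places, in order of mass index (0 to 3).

Answer: 2.5313 5.2813 8.2188 10.9688

Derivation:
Step 0: x=[2.0000 5.0000 8.0000 12.0000] v=[0.0000 0.0000 0.0000 0.0000]
Step 1: x=[2.0000 5.0000 8.5000 11.5000] v=[0.0000 0.0000 1.0000 -1.0000]
Step 2: x=[2.0000 5.2500 8.7500 11.0000] v=[0.0000 0.5000 0.5000 -1.0000]
Step 3: x=[2.1250 5.6250 8.3750 10.8750] v=[0.2500 0.7500 -0.7500 -0.2500]
Step 4: x=[2.5000 5.6250 7.8750 11.0000] v=[0.7500 0.0000 -1.0000 0.2500]
Step 5: x=[2.9375 5.1875 7.8125 11.0625] v=[0.8750 -0.8750 -0.1250 0.1250]
Step 6: x=[3.0000 4.9375 8.0625 11.0000] v=[0.1250 -0.5000 0.5000 -0.1250]
Step 7: x=[2.5313 5.2813 8.2188 10.9688] v=[-0.9375 0.6875 0.3125 -0.0625]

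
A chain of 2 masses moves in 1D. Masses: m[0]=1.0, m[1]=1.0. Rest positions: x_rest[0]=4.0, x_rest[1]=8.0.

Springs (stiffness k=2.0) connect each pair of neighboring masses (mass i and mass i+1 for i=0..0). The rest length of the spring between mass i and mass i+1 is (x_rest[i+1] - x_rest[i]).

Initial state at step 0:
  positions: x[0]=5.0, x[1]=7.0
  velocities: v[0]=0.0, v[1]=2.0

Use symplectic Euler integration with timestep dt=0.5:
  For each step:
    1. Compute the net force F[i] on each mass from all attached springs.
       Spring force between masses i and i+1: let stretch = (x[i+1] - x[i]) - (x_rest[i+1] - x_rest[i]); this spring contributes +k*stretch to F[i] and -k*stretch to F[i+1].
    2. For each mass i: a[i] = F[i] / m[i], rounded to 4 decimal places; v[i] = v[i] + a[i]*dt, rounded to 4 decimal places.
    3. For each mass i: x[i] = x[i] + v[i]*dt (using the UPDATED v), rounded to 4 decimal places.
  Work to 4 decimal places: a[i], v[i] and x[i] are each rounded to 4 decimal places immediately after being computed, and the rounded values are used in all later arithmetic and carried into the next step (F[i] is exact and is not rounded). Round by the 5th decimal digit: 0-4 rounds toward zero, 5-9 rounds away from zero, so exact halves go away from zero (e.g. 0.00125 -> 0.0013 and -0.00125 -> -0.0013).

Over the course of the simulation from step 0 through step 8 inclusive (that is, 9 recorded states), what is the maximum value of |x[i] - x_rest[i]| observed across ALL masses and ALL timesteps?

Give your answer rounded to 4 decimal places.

Answer: 5.5000

Derivation:
Step 0: x=[5.0000 7.0000] v=[0.0000 2.0000]
Step 1: x=[4.0000 9.0000] v=[-2.0000 4.0000]
Step 2: x=[3.5000 10.5000] v=[-1.0000 3.0000]
Step 3: x=[4.5000 10.5000] v=[2.0000 0.0000]
Step 4: x=[6.5000 9.5000] v=[4.0000 -2.0000]
Step 5: x=[8.0000 9.0000] v=[3.0000 -1.0000]
Step 6: x=[8.0000 10.0000] v=[0.0000 2.0000]
Step 7: x=[7.0000 12.0000] v=[-2.0000 4.0000]
Step 8: x=[6.5000 13.5000] v=[-1.0000 3.0000]
Max displacement = 5.5000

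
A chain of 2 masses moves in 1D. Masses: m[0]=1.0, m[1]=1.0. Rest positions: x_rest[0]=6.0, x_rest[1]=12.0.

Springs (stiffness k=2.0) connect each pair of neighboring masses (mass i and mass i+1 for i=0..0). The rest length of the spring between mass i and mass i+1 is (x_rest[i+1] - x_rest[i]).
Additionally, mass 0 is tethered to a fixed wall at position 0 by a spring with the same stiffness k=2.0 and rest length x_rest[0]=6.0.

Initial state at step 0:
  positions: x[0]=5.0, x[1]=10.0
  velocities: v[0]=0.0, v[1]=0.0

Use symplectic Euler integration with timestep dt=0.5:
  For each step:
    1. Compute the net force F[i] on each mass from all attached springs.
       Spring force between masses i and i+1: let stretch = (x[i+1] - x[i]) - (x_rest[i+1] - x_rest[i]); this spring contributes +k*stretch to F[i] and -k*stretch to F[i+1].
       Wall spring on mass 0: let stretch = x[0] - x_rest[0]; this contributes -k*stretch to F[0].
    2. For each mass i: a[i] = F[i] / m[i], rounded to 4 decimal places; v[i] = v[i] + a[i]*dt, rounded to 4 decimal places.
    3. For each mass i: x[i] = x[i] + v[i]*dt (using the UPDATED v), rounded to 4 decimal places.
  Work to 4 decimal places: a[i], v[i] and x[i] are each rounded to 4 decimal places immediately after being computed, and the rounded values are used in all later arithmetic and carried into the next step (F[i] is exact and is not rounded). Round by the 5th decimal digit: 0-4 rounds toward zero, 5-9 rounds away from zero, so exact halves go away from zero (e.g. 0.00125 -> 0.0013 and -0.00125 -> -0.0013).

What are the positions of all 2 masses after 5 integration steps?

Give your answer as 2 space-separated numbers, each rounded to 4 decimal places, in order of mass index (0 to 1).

Step 0: x=[5.0000 10.0000] v=[0.0000 0.0000]
Step 1: x=[5.0000 10.5000] v=[0.0000 1.0000]
Step 2: x=[5.2500 11.2500] v=[0.5000 1.5000]
Step 3: x=[5.8750 12.0000] v=[1.2500 1.5000]
Step 4: x=[6.6250 12.6875] v=[1.5000 1.3750]
Step 5: x=[7.0938 13.3438] v=[0.9375 1.3125]

Answer: 7.0938 13.3438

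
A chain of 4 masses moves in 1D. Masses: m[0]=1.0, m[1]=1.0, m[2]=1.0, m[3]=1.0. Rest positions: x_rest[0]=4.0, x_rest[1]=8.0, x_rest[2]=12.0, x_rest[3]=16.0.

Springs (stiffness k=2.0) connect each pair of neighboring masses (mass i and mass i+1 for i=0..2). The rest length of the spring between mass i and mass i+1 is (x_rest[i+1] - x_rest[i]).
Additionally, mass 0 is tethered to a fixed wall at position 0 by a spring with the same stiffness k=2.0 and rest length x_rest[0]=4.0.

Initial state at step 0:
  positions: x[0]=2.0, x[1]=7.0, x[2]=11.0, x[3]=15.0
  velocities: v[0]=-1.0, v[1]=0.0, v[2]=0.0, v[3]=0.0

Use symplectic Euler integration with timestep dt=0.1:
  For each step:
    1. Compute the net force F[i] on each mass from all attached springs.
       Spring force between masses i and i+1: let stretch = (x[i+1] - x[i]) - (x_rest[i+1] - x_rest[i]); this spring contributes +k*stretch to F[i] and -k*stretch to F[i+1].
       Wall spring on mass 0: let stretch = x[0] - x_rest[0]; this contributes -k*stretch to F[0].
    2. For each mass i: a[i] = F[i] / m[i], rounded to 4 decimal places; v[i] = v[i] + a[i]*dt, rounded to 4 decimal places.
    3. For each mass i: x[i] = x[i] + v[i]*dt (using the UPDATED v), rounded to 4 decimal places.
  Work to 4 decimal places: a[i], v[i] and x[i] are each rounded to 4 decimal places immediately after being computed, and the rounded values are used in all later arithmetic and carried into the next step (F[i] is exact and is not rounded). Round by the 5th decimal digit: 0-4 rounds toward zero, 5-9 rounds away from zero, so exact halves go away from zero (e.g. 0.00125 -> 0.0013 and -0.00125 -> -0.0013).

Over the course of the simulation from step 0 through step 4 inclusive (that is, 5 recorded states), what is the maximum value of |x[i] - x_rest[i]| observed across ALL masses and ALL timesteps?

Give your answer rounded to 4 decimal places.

Step 0: x=[2.0000 7.0000 11.0000 15.0000] v=[-1.0000 0.0000 0.0000 0.0000]
Step 1: x=[1.9600 6.9800 11.0000 15.0000] v=[-0.4000 -0.2000 0.0000 0.0000]
Step 2: x=[1.9812 6.9400 10.9996 15.0000] v=[0.2120 -0.4000 -0.0040 0.0000]
Step 3: x=[2.0620 6.8820 10.9980 15.0000] v=[0.8075 -0.5798 -0.0158 -0.0001]
Step 4: x=[2.1979 6.8099 10.9941 15.0000] v=[1.3591 -0.7206 -0.0386 -0.0005]
Max displacement = 2.0400

Answer: 2.0400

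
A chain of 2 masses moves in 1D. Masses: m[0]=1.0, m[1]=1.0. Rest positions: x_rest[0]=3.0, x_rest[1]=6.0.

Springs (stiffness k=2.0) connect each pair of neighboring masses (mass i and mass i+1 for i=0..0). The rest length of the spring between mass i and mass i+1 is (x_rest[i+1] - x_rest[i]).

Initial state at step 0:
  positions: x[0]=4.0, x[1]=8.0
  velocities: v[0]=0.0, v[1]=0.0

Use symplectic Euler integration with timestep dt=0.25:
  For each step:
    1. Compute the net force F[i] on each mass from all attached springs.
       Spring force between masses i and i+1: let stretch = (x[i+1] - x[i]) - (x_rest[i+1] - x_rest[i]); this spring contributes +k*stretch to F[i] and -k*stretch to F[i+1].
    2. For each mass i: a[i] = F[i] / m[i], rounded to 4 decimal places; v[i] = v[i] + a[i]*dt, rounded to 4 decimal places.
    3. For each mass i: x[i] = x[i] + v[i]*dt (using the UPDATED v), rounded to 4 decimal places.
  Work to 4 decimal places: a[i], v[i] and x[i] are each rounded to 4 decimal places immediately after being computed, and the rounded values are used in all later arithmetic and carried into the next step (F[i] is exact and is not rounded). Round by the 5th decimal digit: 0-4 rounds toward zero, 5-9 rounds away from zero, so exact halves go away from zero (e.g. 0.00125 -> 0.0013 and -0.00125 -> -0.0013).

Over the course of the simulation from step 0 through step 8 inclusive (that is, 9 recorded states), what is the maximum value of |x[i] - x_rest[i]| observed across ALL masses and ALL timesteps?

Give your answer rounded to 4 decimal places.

Step 0: x=[4.0000 8.0000] v=[0.0000 0.0000]
Step 1: x=[4.1250 7.8750] v=[0.5000 -0.5000]
Step 2: x=[4.3438 7.6563] v=[0.8750 -0.8750]
Step 3: x=[4.6016 7.3985] v=[1.0313 -1.0313]
Step 4: x=[4.8341 7.1661] v=[0.9298 -0.9298]
Step 5: x=[4.9831 7.0172] v=[0.5958 -0.5958]
Step 6: x=[5.0113 6.9890] v=[0.1129 -0.1129]
Step 7: x=[4.9117 7.0886] v=[-0.3983 0.3983]
Step 8: x=[4.7092 7.2911] v=[-0.8099 0.8099]
Max displacement = 2.0113

Answer: 2.0113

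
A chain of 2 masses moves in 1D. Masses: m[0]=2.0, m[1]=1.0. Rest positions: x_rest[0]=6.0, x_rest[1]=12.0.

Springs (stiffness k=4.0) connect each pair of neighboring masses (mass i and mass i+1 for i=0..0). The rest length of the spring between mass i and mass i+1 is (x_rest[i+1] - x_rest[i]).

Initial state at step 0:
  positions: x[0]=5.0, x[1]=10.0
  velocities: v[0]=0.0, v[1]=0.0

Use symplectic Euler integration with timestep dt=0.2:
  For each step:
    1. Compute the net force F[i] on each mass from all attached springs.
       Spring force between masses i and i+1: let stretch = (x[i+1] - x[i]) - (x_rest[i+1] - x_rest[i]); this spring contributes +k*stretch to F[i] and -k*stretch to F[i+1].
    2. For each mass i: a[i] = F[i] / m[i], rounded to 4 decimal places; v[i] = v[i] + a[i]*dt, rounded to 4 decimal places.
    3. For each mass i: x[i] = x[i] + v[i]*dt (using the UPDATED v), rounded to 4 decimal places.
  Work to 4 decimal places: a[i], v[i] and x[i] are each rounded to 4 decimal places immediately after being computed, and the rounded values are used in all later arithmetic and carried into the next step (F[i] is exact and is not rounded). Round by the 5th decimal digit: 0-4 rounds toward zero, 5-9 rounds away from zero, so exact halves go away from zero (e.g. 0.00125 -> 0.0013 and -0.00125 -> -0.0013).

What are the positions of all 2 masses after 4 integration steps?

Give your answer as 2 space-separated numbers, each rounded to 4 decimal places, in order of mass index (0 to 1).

Step 0: x=[5.0000 10.0000] v=[0.0000 0.0000]
Step 1: x=[4.9200 10.1600] v=[-0.4000 0.8000]
Step 2: x=[4.7792 10.4416] v=[-0.7040 1.4080]
Step 3: x=[4.6114 10.7772] v=[-0.8390 1.6781]
Step 4: x=[4.4569 11.0863] v=[-0.7727 1.5455]

Answer: 4.4569 11.0863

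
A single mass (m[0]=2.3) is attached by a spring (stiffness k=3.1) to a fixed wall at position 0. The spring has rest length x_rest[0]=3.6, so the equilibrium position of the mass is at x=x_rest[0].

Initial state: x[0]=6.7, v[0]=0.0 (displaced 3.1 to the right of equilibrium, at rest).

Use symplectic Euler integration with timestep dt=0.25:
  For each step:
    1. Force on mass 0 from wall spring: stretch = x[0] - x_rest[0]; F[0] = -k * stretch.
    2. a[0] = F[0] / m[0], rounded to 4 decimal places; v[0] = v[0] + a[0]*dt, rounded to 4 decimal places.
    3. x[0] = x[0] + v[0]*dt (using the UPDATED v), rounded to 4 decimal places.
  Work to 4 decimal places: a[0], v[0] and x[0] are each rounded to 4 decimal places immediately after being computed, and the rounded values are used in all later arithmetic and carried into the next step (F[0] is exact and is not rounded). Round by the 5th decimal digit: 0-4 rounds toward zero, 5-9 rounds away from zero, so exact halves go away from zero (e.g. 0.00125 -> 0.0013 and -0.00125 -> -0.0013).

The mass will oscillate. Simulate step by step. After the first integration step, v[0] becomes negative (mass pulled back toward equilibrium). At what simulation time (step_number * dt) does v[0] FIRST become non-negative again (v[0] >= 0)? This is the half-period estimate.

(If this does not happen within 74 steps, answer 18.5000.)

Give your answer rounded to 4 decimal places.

Step 0: x=[6.7000] v=[0.0000]
Step 1: x=[6.4389] v=[-1.0446]
Step 2: x=[5.9386] v=[-2.0012]
Step 3: x=[5.2413] v=[-2.7892]
Step 4: x=[4.4057] v=[-3.3423]
Step 5: x=[3.5023] v=[-3.6138]
Step 6: x=[2.6071] v=[-3.5809]
Step 7: x=[1.7955] v=[-3.2463]
Step 8: x=[1.1359] v=[-2.6383]
Step 9: x=[0.6839] v=[-1.8080]
Step 10: x=[0.4776] v=[-0.8254]
Step 11: x=[0.5343] v=[0.2267]
First v>=0 after going negative at step 11, time=2.7500

Answer: 2.7500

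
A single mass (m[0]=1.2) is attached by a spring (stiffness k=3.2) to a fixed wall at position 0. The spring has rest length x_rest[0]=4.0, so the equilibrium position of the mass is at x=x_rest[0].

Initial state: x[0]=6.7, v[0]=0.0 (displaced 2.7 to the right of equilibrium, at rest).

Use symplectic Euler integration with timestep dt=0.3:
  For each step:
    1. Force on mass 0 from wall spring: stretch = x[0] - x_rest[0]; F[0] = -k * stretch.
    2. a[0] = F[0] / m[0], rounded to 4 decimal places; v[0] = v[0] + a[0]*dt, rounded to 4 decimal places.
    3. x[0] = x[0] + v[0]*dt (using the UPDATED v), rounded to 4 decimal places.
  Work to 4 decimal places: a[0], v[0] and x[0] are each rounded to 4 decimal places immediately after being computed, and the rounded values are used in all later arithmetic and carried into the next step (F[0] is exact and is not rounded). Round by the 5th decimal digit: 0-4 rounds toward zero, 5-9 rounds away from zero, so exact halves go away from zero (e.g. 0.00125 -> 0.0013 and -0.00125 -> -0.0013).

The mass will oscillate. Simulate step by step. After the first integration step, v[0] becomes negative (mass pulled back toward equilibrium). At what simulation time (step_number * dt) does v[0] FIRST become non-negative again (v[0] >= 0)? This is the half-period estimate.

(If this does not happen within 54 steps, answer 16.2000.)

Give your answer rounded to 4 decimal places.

Answer: 2.1000

Derivation:
Step 0: x=[6.7000] v=[0.0000]
Step 1: x=[6.0520] v=[-2.1600]
Step 2: x=[4.9115] v=[-3.8016]
Step 3: x=[3.5523] v=[-4.5308]
Step 4: x=[2.3005] v=[-4.1726]
Step 5: x=[1.4566] v=[-2.8130]
Step 6: x=[1.2231] v=[-0.7783]
Step 7: x=[1.6561] v=[1.4432]
First v>=0 after going negative at step 7, time=2.1000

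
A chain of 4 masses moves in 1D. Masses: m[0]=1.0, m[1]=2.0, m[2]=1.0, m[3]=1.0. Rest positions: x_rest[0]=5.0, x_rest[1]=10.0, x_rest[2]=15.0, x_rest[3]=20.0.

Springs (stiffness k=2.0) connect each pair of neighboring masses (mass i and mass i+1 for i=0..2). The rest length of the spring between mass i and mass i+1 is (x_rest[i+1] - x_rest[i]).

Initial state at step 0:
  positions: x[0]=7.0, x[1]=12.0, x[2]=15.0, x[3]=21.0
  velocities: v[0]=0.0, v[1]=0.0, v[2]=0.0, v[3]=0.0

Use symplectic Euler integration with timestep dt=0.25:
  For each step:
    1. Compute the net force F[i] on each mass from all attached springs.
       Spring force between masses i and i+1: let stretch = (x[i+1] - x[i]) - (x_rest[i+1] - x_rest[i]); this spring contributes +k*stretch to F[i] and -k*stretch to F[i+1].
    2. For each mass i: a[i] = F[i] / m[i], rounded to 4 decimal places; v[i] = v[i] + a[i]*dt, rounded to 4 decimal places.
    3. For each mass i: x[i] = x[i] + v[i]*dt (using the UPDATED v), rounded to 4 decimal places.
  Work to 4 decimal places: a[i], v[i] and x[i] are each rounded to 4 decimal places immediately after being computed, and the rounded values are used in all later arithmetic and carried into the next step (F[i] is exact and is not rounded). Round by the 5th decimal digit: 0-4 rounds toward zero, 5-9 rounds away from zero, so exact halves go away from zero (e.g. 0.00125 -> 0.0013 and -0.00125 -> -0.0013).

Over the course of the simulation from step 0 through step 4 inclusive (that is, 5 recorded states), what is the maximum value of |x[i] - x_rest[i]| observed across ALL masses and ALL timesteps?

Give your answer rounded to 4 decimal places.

Answer: 2.1671

Derivation:
Step 0: x=[7.0000 12.0000 15.0000 21.0000] v=[0.0000 0.0000 0.0000 0.0000]
Step 1: x=[7.0000 11.8750 15.3750 20.8750] v=[0.0000 -0.5000 1.5000 -0.5000]
Step 2: x=[6.9844 11.6641 16.0000 20.6875] v=[-0.0625 -0.8438 2.5000 -0.7500]
Step 3: x=[6.9287 11.4317 16.6690 20.5391] v=[-0.2227 -0.9298 2.6758 -0.5938]
Step 4: x=[6.8109 11.2452 17.1671 20.5319] v=[-0.4712 -0.7462 1.9922 -0.0289]
Max displacement = 2.1671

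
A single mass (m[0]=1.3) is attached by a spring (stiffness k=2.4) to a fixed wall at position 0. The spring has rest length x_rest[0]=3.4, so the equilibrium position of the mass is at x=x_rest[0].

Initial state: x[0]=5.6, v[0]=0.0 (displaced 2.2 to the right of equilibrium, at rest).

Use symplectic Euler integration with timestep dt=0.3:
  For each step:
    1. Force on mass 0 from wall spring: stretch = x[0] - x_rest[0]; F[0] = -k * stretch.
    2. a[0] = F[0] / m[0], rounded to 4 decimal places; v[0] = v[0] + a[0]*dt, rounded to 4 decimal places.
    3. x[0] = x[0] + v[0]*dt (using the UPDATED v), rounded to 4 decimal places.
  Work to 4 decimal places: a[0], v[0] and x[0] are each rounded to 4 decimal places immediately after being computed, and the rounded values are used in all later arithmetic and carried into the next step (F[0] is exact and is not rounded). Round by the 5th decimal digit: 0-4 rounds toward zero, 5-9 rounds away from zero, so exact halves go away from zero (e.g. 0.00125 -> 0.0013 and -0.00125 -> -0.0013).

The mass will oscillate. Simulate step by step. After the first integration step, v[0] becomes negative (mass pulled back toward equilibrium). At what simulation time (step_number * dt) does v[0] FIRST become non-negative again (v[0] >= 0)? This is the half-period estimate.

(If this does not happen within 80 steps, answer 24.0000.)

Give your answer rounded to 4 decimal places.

Step 0: x=[5.6000] v=[0.0000]
Step 1: x=[5.2345] v=[-1.2185]
Step 2: x=[4.5642] v=[-2.2345]
Step 3: x=[3.7004] v=[-2.8793]
Step 4: x=[2.7867] v=[-3.0457]
Step 5: x=[1.9749] v=[-2.7060]
Step 6: x=[1.3999] v=[-1.9167]
Step 7: x=[1.1572] v=[-0.8090]
Step 8: x=[1.2872] v=[0.4332]
First v>=0 after going negative at step 8, time=2.4000

Answer: 2.4000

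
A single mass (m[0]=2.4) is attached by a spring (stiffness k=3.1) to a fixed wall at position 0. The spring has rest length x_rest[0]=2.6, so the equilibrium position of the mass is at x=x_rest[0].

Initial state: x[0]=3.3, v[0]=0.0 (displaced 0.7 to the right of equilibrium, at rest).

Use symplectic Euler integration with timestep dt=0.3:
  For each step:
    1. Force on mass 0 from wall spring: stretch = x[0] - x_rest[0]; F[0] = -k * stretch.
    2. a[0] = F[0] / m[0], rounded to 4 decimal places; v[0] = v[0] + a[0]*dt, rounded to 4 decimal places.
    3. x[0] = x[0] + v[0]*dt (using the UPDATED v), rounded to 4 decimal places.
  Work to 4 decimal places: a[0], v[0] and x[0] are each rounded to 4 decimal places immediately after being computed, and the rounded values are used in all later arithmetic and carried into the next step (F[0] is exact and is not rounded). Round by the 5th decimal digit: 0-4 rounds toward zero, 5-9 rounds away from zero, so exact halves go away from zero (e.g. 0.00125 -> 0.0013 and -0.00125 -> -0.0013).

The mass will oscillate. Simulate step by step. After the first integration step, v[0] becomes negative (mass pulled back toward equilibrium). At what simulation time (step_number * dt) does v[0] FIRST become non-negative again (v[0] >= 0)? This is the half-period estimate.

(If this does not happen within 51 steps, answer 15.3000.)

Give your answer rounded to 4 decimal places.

Step 0: x=[3.3000] v=[0.0000]
Step 1: x=[3.2186] v=[-0.2713]
Step 2: x=[3.0653] v=[-0.5110]
Step 3: x=[2.8579] v=[-0.6913]
Step 4: x=[2.6205] v=[-0.7912]
Step 5: x=[2.3807] v=[-0.7992]
Step 6: x=[2.1664] v=[-0.7142]
Step 7: x=[2.0025] v=[-0.5462]
Step 8: x=[1.9081] v=[-0.3147]
Step 9: x=[1.8941] v=[-0.0466]
Step 10: x=[1.9622] v=[0.2269]
First v>=0 after going negative at step 10, time=3.0000

Answer: 3.0000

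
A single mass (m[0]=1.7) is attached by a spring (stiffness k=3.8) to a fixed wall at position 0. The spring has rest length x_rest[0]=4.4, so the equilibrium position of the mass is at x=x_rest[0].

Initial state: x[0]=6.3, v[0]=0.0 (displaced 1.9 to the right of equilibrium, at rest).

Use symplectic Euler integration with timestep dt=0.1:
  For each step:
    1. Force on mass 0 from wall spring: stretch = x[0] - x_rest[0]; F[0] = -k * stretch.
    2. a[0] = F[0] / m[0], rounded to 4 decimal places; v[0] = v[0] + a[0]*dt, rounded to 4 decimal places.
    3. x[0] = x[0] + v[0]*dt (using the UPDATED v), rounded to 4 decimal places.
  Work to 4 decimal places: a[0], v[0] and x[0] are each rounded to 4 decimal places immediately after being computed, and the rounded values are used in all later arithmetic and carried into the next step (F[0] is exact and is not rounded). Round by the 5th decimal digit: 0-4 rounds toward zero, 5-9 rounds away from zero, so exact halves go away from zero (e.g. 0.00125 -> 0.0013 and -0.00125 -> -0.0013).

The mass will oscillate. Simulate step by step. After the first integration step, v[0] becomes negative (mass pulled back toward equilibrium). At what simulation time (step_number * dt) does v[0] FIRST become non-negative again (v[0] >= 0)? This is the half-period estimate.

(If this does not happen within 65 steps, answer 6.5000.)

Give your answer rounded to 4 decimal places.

Answer: 2.1000

Derivation:
Step 0: x=[6.3000] v=[0.0000]
Step 1: x=[6.2575] v=[-0.4247]
Step 2: x=[6.1735] v=[-0.8399]
Step 3: x=[6.0499] v=[-1.2363]
Step 4: x=[5.8894] v=[-1.6051]
Step 5: x=[5.6956] v=[-1.9380]
Step 6: x=[5.4728] v=[-2.2276]
Step 7: x=[5.2261] v=[-2.4674]
Step 8: x=[4.9609] v=[-2.6521]
Step 9: x=[4.6832] v=[-2.7775]
Step 10: x=[4.3991] v=[-2.8408]
Step 11: x=[4.1150] v=[-2.8406]
Step 12: x=[3.8373] v=[-2.7769]
Step 13: x=[3.5722] v=[-2.6511]
Step 14: x=[3.3256] v=[-2.4661]
Step 15: x=[3.1030] v=[-2.2259]
Step 16: x=[2.9094] v=[-1.9360]
Step 17: x=[2.7491] v=[-1.6028]
Step 18: x=[2.6257] v=[-1.2338]
Step 19: x=[2.5420] v=[-0.8372]
Step 20: x=[2.4998] v=[-0.4219]
Step 21: x=[2.5001] v=[0.0029]
First v>=0 after going negative at step 21, time=2.1000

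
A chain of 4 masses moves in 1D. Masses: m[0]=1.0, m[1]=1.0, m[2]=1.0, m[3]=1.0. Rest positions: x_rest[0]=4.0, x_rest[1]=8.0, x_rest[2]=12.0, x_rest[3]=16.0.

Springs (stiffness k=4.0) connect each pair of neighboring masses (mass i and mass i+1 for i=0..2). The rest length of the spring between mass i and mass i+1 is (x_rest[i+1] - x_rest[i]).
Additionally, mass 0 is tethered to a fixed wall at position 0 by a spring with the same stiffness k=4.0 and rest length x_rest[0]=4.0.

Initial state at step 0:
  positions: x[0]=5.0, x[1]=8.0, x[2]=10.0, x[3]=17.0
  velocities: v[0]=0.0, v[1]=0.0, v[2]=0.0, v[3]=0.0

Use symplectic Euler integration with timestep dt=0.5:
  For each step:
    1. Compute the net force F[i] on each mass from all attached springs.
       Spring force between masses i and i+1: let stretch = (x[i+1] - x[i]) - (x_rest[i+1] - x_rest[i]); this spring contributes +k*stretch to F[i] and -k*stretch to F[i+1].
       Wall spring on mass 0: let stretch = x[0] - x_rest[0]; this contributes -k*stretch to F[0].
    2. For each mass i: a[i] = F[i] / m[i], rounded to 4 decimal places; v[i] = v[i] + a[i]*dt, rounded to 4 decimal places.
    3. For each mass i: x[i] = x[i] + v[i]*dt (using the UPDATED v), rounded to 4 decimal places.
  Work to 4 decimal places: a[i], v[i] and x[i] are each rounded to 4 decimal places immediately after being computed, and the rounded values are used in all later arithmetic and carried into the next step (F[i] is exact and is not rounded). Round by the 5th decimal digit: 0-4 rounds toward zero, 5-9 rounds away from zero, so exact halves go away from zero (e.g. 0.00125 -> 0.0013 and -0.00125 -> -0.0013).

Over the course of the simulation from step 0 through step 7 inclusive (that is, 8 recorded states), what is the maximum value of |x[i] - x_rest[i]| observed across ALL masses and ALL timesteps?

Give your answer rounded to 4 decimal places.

Answer: 3.0000

Derivation:
Step 0: x=[5.0000 8.0000 10.0000 17.0000] v=[0.0000 0.0000 0.0000 0.0000]
Step 1: x=[3.0000 7.0000 15.0000 14.0000] v=[-4.0000 -2.0000 10.0000 -6.0000]
Step 2: x=[2.0000 10.0000 11.0000 16.0000] v=[-2.0000 6.0000 -8.0000 4.0000]
Step 3: x=[7.0000 6.0000 11.0000 17.0000] v=[10.0000 -8.0000 0.0000 2.0000]
Step 4: x=[4.0000 8.0000 12.0000 16.0000] v=[-6.0000 4.0000 2.0000 -2.0000]
Step 5: x=[1.0000 10.0000 13.0000 15.0000] v=[-6.0000 4.0000 2.0000 -2.0000]
Step 6: x=[6.0000 6.0000 13.0000 16.0000] v=[10.0000 -8.0000 0.0000 2.0000]
Step 7: x=[5.0000 9.0000 9.0000 18.0000] v=[-2.0000 6.0000 -8.0000 4.0000]
Max displacement = 3.0000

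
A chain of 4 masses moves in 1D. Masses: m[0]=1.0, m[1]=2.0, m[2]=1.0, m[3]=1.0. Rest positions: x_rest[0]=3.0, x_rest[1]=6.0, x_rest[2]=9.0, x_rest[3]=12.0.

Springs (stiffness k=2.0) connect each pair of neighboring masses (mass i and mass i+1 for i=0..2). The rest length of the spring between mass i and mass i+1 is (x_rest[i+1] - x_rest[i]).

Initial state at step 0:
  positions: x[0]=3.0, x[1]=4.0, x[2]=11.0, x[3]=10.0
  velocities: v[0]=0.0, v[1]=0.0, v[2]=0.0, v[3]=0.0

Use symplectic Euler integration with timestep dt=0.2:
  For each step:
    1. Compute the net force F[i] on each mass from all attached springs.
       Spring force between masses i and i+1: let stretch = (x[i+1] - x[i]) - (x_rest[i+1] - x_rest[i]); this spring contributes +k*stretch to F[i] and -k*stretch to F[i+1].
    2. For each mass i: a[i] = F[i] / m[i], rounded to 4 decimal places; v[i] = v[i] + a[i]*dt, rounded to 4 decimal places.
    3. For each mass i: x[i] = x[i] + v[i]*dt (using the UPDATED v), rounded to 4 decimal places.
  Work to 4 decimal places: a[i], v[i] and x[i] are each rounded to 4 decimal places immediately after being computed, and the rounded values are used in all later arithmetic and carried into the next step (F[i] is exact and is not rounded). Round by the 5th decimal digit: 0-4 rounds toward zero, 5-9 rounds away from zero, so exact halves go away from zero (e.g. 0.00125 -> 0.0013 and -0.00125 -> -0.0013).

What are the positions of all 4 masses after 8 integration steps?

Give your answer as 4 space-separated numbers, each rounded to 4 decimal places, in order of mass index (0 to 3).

Step 0: x=[3.0000 4.0000 11.0000 10.0000] v=[0.0000 0.0000 0.0000 0.0000]
Step 1: x=[2.8400 4.2400 10.3600 10.3200] v=[-0.8000 1.2000 -3.2000 1.6000]
Step 2: x=[2.5520 4.6688 9.2272 10.8832] v=[-1.4400 2.1440 -5.6640 2.8160]
Step 3: x=[2.1933 5.1953 7.8622 11.5539] v=[-1.7933 2.6323 -6.8250 3.3536]
Step 4: x=[1.8348 5.7084 6.5792 12.1693] v=[-1.7925 2.5653 -6.4151 3.0769]
Step 5: x=[1.5462 6.1013 5.6737 12.5775] v=[-1.4431 1.9647 -4.5274 2.0409]
Step 6: x=[1.3820 6.2949 5.3547 12.6734] v=[-0.8211 0.9682 -1.5948 0.4794]
Step 7: x=[1.3708 6.2544 5.6965 12.4238] v=[-0.0559 -0.2024 1.7088 -1.2481]
Step 8: x=[1.5103 5.9963 6.6211 11.8760] v=[0.6975 -1.2907 4.6229 -2.7390]

Answer: 1.5103 5.9963 6.6211 11.8760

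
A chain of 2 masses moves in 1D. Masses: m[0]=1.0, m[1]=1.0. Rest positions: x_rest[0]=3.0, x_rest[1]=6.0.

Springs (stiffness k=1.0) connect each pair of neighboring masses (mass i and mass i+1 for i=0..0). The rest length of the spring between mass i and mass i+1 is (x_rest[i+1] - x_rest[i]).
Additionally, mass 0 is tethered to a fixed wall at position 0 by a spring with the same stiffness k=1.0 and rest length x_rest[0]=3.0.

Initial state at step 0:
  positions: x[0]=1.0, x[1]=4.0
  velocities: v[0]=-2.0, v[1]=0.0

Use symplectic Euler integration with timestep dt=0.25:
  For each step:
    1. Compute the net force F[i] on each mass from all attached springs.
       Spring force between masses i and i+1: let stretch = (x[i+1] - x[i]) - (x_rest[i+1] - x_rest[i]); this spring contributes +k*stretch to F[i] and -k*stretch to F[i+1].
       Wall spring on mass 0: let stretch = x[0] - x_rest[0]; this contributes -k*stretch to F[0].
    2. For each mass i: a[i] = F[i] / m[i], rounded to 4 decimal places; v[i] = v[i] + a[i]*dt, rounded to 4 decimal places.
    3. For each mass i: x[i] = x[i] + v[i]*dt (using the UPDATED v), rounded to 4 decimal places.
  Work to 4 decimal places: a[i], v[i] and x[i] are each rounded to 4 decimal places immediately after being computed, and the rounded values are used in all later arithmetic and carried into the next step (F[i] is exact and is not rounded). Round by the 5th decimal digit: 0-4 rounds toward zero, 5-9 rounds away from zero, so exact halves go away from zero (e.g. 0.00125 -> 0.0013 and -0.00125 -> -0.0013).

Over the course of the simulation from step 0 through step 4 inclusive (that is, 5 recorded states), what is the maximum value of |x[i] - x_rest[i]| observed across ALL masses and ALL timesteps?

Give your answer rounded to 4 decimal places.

Step 0: x=[1.0000 4.0000] v=[-2.0000 0.0000]
Step 1: x=[0.6250 4.0000] v=[-1.5000 0.0000]
Step 2: x=[0.4219 3.9766] v=[-0.8125 -0.0938]
Step 3: x=[0.4146 3.9185] v=[-0.0293 -0.2325]
Step 4: x=[0.6004 3.8289] v=[0.7430 -0.3585]
Max displacement = 2.5854

Answer: 2.5854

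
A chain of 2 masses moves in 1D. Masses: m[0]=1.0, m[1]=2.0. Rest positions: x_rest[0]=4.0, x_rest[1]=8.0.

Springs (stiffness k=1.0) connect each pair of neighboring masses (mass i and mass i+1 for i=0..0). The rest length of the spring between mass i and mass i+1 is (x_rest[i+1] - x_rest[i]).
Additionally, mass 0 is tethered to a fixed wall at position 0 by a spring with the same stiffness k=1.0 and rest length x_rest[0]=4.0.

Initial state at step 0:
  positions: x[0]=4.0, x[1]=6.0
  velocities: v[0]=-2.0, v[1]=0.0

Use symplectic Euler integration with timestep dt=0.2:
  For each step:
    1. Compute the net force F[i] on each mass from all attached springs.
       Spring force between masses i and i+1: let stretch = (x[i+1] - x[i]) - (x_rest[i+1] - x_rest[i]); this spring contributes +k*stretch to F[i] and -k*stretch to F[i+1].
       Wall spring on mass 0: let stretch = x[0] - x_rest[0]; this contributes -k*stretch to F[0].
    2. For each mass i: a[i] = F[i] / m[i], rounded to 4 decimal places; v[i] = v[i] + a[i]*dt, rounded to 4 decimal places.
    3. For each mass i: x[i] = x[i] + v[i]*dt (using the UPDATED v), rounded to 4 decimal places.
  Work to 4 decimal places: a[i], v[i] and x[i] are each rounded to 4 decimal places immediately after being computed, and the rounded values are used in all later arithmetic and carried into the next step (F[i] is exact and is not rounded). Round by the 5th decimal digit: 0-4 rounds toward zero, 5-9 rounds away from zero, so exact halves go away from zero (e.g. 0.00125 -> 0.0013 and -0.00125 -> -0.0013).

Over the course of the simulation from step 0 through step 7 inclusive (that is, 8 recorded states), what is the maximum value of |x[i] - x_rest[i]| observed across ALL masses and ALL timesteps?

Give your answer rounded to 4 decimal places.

Step 0: x=[4.0000 6.0000] v=[-2.0000 0.0000]
Step 1: x=[3.5200 6.0400] v=[-2.4000 0.2000]
Step 2: x=[3.0000 6.1096] v=[-2.6000 0.3480]
Step 3: x=[2.4844 6.1970] v=[-2.5781 0.4370]
Step 4: x=[2.0179 6.2901] v=[-2.3325 0.4657]
Step 5: x=[1.6416 6.3778] v=[-1.8816 0.4385]
Step 6: x=[1.3891 6.4508] v=[-1.2627 0.3649]
Step 7: x=[1.2835 6.5025] v=[-0.5282 0.2587]
Max displacement = 2.7165

Answer: 2.7165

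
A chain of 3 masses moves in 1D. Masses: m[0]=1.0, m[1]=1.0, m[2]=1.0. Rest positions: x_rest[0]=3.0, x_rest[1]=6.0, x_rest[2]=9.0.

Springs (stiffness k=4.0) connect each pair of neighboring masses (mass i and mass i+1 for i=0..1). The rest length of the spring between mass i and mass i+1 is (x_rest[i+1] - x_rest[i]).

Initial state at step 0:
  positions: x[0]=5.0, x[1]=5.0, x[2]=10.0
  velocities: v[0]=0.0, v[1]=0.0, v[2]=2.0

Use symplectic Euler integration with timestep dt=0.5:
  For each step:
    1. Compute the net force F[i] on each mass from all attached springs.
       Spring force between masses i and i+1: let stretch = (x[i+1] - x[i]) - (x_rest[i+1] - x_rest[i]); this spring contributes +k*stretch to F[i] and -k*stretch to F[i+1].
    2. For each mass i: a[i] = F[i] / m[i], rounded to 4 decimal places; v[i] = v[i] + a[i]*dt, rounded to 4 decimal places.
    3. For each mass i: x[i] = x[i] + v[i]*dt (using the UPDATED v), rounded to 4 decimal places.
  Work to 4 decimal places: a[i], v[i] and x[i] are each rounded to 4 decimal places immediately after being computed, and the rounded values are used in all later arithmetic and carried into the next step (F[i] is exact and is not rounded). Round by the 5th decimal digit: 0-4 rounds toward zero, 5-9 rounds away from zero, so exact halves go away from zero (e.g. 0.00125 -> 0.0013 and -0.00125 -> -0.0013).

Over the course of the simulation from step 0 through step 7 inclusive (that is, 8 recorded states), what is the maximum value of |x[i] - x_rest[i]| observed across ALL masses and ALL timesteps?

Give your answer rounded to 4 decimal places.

Answer: 6.0000

Derivation:
Step 0: x=[5.0000 5.0000 10.0000] v=[0.0000 0.0000 2.0000]
Step 1: x=[2.0000 10.0000 9.0000] v=[-6.0000 10.0000 -2.0000]
Step 2: x=[4.0000 6.0000 12.0000] v=[4.0000 -8.0000 6.0000]
Step 3: x=[5.0000 6.0000 12.0000] v=[2.0000 0.0000 0.0000]
Step 4: x=[4.0000 11.0000 9.0000] v=[-2.0000 10.0000 -6.0000]
Step 5: x=[7.0000 7.0000 11.0000] v=[6.0000 -8.0000 4.0000]
Step 6: x=[7.0000 7.0000 12.0000] v=[0.0000 0.0000 2.0000]
Step 7: x=[4.0000 12.0000 11.0000] v=[-6.0000 10.0000 -2.0000]
Max displacement = 6.0000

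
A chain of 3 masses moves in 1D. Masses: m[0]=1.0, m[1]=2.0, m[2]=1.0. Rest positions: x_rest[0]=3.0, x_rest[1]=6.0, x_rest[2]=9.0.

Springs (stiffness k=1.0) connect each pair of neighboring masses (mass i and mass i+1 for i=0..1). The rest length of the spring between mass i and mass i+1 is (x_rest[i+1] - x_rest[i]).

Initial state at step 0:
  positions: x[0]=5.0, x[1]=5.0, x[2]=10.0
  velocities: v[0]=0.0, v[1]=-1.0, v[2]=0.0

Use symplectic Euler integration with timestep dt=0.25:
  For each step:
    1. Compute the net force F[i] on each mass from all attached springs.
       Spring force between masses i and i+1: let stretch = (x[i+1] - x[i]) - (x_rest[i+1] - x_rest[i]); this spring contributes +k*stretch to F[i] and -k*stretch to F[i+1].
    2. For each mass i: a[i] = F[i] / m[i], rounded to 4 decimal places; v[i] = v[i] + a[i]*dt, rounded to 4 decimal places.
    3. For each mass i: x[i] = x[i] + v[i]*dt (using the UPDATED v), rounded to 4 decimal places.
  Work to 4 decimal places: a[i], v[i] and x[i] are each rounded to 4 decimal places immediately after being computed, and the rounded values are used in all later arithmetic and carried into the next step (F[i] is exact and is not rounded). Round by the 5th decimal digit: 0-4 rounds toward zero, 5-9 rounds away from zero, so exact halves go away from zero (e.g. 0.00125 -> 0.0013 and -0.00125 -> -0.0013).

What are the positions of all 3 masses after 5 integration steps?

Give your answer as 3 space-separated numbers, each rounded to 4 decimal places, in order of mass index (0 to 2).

Step 0: x=[5.0000 5.0000 10.0000] v=[0.0000 -1.0000 0.0000]
Step 1: x=[4.8125 4.9063 9.8750] v=[-0.7500 -0.3750 -0.5000]
Step 2: x=[4.4434 4.9649 9.6270] v=[-1.4766 0.2344 -0.9922]
Step 3: x=[3.9194 5.1529 9.2751] v=[-2.0962 0.7520 -1.4077]
Step 4: x=[3.2850 5.4312 8.8530] v=[-2.5378 1.1131 -1.6883]
Step 5: x=[2.5972 5.7494 8.4046] v=[-2.7513 1.2726 -1.7938]

Answer: 2.5972 5.7494 8.4046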